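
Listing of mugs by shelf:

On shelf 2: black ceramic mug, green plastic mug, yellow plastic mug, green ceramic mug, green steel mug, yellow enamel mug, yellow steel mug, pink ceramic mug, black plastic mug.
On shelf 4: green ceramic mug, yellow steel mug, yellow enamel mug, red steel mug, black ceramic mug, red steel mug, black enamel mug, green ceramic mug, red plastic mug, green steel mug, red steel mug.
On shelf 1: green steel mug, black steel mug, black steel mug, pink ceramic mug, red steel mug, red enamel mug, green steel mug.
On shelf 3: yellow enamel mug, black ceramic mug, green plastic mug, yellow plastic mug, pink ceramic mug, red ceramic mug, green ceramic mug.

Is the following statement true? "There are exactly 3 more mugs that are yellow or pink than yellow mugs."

True

mugs that are yellow or pink: 10.
yellow mugs: 7.
The claim requires 10 − 7 (= 3) to equal 3, which holds.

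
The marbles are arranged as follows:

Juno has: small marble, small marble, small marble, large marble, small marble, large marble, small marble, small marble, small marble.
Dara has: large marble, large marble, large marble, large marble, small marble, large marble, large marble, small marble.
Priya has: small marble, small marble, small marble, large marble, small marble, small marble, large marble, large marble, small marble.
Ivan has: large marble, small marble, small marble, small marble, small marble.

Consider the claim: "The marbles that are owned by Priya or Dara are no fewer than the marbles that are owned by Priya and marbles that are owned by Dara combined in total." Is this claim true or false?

marbles owned by Priya or Dara: 17.
marbles owned by Priya: 9; marbles owned by Dara: 8; combined: 9 + 8 = 17.
The claim requires 17 ≥ 17, which holds.

True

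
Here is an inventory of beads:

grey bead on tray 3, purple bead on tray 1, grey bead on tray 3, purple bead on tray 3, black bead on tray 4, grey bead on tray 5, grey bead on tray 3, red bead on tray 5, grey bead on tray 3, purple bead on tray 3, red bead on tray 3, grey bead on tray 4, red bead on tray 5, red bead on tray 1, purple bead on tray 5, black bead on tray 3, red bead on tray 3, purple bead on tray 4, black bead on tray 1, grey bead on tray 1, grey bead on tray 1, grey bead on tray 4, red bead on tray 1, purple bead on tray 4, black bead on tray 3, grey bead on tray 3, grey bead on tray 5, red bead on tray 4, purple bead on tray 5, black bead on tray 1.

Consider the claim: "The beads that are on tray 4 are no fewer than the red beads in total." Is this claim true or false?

There are 6 beads on tray 4.
There are 7 red beads.
The claim requires 6 ≥ 7, which does not hold.

False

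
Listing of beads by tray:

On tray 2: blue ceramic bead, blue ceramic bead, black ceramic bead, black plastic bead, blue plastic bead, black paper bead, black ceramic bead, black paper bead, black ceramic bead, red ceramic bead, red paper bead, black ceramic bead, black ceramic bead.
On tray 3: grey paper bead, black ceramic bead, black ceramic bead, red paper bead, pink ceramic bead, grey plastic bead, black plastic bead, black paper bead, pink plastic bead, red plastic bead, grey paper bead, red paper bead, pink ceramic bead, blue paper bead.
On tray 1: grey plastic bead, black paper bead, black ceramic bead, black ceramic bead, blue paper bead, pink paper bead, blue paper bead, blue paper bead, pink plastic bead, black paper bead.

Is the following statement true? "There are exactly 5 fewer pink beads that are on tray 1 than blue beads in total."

True

pink beads on tray 1: 2.
blue beads: 7.
The claim requires 7 − 2 (= 5) to equal 5, which holds.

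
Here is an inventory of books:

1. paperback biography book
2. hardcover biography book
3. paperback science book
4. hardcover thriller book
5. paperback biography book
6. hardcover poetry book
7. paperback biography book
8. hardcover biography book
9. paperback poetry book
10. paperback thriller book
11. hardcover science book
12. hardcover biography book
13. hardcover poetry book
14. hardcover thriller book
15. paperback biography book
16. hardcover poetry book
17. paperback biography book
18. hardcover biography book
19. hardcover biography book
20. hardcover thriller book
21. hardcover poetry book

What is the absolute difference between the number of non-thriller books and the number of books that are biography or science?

non-thriller books: 17. books that are biography or science: 12.
|17 − 12| = 17 − 12 = 5.

5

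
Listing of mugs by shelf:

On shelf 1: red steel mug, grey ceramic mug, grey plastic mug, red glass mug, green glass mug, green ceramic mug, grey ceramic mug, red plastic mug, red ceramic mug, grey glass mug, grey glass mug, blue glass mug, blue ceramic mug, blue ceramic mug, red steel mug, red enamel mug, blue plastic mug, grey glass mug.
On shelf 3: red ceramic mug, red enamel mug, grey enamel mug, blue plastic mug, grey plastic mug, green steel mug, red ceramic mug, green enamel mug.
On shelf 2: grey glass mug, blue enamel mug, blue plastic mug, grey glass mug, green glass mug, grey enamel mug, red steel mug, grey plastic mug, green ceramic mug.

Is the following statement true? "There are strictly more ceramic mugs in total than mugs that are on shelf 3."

True

ceramic mugs: 9.
mugs on shelf 3: 8.
The claim requires 9 > 8, which holds.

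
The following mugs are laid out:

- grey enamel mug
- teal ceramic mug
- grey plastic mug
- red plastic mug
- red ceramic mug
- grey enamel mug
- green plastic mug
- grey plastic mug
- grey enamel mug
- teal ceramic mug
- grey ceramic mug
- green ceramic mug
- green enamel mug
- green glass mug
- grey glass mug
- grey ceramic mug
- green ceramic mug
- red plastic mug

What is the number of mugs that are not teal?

Total mugs: 18; with the excluded value: 2; remaining 18 − 2 = 16.

16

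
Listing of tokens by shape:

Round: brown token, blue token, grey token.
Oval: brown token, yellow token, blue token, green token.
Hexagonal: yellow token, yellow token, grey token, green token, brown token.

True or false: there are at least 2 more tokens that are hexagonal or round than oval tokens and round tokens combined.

False

|tokens that are hexagonal or round| = 8.
oval tokens: 4; round tokens: 3; combined: 4 + 3 = 7.
The claim requires 8 − 7 = 1 ≥ 2, which does not hold.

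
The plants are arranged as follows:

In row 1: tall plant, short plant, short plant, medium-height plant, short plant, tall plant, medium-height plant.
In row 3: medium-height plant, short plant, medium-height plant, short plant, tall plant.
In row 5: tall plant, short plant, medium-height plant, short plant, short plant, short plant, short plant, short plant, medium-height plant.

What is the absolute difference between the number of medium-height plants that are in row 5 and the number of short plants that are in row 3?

medium-height plants in row 5: 2. short plants in row 3: 2.
|2 − 2| = 2 − 2 = 0.

0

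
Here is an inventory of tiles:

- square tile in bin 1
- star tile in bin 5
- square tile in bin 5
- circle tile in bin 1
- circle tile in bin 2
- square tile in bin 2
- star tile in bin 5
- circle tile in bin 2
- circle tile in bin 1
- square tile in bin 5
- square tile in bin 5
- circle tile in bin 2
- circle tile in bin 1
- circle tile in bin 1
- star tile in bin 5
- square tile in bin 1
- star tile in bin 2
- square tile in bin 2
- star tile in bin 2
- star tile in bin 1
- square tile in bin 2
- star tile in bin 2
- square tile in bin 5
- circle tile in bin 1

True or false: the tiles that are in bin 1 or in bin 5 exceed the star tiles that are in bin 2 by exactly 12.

True

|tiles in bin 1 or in bin 5| = 15.
|star tiles in bin 2| = 3.
The claim requires 15 − 3 (= 12) to equal 12, which holds.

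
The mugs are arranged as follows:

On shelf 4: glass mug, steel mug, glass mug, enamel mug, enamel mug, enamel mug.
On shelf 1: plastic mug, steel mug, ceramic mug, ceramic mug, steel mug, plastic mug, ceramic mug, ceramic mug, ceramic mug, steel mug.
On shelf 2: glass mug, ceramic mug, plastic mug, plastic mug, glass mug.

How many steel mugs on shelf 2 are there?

0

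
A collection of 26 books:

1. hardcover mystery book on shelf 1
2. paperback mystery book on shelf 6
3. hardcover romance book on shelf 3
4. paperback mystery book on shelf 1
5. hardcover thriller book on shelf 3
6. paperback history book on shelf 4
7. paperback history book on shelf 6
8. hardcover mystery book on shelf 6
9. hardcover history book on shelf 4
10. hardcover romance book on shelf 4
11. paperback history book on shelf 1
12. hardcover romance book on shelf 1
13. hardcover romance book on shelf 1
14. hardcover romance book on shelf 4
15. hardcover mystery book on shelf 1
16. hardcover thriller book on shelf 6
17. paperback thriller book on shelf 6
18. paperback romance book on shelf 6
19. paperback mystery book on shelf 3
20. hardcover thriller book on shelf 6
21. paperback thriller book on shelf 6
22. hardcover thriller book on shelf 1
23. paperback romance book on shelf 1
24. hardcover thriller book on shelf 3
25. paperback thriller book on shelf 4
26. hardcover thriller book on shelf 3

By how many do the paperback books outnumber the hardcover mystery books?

paperback books: 11.
hardcover mystery books: 3.
11 − 3 = 8.

8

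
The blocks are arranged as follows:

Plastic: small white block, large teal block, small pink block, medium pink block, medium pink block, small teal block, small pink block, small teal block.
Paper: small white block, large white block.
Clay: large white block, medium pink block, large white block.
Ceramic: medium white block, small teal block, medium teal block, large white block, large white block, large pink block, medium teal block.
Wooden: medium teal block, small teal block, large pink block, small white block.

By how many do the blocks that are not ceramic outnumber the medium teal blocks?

blocks that are not ceramic: 17.
medium teal blocks: 3.
17 − 3 = 14.

14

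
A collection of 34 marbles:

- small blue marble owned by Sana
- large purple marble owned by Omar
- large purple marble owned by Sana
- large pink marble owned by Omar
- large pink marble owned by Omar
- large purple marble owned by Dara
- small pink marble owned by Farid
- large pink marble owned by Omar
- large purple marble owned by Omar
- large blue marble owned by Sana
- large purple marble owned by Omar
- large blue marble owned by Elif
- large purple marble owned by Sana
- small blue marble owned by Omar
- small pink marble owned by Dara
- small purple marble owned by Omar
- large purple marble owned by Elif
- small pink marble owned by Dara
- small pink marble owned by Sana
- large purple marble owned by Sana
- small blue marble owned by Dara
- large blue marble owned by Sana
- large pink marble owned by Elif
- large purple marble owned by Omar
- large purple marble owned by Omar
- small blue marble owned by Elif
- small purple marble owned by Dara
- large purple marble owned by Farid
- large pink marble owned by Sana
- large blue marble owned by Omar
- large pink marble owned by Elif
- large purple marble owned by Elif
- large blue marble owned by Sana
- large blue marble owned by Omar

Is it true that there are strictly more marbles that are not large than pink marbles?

|marbles that are not large| = 10.
|pink marbles| = 10.
The claim requires 10 > 10, which does not hold.

False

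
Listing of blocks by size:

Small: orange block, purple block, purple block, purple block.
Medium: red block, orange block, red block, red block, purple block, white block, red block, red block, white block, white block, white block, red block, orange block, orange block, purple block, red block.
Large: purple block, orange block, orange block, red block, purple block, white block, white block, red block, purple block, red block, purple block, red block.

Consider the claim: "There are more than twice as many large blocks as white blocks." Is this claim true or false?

False

large blocks: 12.
white blocks: 6.
The claim requires 12 > 2 × 6 = 12, which does not hold.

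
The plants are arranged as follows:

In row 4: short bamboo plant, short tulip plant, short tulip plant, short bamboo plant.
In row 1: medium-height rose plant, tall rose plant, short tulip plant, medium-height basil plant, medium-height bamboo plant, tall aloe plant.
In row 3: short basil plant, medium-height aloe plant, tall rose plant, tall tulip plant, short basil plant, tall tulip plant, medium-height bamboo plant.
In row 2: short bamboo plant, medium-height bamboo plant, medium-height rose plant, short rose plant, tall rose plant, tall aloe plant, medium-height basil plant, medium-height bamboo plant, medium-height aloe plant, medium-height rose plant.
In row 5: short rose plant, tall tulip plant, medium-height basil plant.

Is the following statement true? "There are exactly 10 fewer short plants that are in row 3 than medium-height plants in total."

There are 2 short plants in row 3.
There are 12 medium-height plants.
The claim requires 12 − 2 (= 10) to equal 10, which holds.

True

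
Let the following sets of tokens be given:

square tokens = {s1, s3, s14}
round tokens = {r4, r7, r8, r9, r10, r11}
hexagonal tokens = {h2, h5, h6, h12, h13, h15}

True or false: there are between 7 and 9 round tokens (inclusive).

There are 6 round tokens.
The claim requires 7 ≤ 6 ≤ 9, which does not hold.

False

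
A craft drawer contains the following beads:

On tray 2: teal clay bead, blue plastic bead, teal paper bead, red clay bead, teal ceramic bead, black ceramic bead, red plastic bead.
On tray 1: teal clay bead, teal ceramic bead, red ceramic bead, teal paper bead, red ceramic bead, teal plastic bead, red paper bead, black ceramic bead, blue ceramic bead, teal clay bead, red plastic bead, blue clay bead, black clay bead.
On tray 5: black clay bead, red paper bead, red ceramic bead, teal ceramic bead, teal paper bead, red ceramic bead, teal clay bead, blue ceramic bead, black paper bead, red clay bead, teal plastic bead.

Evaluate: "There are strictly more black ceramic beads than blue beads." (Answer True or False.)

False

There are 2 black ceramic beads.
There are 4 blue beads.
The claim requires 2 > 4, which does not hold.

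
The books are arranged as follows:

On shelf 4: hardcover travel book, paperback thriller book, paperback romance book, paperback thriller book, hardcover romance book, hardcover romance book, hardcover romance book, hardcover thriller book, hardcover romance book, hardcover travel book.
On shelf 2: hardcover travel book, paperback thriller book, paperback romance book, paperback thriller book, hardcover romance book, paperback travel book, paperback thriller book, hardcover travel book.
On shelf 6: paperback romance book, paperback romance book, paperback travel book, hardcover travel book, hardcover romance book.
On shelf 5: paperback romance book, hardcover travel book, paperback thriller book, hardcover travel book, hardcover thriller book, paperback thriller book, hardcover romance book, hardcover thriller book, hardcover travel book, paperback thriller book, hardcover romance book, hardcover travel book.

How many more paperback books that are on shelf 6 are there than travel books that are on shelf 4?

1

paperback books on shelf 6: 3.
travel books on shelf 4: 2.
3 − 2 = 1.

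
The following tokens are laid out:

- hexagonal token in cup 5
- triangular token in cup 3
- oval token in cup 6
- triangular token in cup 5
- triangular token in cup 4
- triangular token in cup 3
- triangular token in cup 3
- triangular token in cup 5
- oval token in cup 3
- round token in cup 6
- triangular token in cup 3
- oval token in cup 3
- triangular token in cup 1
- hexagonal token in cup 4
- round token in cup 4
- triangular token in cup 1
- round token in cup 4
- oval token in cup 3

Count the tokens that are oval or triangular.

oval: 4; triangular: 9; together 4 + 9 = 13.

13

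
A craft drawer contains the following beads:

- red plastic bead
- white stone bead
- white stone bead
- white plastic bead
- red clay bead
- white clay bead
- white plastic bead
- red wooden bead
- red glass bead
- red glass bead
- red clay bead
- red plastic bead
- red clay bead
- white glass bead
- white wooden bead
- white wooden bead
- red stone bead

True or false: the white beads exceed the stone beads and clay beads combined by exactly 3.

There are 8 white beads.
stone beads: 3; clay beads: 4; combined: 3 + 4 = 7.
The claim requires 8 − 7 (= 1) to equal 3, which does not hold.

False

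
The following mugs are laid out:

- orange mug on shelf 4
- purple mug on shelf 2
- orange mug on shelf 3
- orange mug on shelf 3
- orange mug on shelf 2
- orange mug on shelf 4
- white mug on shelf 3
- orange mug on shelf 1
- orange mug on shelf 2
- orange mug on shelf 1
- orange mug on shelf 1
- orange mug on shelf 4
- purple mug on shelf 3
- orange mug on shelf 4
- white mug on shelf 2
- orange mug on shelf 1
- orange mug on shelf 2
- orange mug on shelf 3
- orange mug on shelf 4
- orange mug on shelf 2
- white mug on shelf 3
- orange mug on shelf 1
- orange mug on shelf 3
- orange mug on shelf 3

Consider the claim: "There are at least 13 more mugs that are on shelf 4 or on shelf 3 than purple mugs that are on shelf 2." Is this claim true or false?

There are 13 mugs on shelf 4 or on shelf 3.
There is 1 purple mug on shelf 2.
The claim requires 13 − 1 = 12 ≥ 13, which does not hold.

False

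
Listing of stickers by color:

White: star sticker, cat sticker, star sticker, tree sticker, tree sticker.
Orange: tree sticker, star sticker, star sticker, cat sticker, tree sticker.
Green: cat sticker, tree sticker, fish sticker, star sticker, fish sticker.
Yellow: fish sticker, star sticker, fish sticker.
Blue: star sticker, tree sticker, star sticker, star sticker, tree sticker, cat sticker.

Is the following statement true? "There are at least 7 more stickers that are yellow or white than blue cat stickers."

stickers that are yellow or white: 8.
blue cat stickers: 1.
The claim requires 8 − 1 = 7 ≥ 7, which holds.

True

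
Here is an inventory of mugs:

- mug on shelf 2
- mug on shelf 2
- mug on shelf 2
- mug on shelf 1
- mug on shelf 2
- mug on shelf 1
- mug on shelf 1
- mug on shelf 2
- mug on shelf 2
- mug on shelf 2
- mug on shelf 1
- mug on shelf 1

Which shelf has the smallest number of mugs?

shelf 1

Counts by shelf: shelf 2→7, shelf 1→5.
The minimum is 5, held uniquely by shelf 1.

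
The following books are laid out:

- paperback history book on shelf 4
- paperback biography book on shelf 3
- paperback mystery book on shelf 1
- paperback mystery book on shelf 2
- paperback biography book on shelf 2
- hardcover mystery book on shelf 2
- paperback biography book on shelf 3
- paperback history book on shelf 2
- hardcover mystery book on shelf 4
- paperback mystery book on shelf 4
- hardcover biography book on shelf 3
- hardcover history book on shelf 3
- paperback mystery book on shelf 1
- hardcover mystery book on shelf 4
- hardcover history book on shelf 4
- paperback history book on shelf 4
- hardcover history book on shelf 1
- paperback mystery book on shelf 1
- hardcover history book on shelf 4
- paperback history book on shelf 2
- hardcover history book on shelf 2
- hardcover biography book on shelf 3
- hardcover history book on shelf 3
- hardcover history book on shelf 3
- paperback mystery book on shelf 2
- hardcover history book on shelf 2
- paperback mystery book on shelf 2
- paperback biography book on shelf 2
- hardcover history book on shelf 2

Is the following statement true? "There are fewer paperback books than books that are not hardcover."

paperback books: 15.
books that are not hardcover: 15.
The claim requires 15 < 15, which does not hold.

False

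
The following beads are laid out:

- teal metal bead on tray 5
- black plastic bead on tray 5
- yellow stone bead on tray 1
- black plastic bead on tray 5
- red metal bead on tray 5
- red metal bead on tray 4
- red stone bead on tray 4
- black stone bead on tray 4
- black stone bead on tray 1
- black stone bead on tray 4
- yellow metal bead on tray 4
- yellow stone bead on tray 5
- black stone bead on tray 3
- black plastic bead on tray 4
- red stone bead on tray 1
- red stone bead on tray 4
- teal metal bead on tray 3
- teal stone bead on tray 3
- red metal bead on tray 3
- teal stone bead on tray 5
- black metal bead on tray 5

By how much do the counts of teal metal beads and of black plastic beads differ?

1

teal metal beads: 2. black plastic beads: 3.
|2 − 3| = 3 − 2 = 1.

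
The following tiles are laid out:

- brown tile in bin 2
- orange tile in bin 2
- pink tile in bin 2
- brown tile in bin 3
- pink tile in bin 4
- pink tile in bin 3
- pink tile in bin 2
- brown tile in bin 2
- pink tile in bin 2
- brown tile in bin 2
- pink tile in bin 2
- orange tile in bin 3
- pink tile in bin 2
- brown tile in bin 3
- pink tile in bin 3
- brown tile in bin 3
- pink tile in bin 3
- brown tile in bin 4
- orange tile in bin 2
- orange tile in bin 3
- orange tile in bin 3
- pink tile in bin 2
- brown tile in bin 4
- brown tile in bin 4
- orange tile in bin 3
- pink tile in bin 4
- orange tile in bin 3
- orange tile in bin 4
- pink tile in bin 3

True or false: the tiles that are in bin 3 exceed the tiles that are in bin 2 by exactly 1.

True

tiles in bin 3: 12.
tiles in bin 2: 11.
The claim requires 12 − 11 (= 1) to equal 1, which holds.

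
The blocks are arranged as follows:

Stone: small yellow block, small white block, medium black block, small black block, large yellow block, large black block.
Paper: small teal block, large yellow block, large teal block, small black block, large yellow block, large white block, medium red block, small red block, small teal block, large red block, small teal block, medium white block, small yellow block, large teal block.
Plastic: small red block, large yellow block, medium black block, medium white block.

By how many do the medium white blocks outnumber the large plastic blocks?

medium white blocks: 2.
large plastic blocks: 1.
2 − 1 = 1.

1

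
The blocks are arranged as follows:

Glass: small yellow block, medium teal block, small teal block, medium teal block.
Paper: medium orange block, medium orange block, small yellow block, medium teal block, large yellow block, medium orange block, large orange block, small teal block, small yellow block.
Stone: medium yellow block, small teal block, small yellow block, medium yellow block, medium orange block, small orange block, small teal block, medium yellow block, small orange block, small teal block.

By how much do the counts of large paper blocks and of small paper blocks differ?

large paper blocks: 2. small paper blocks: 3.
|2 − 3| = 3 − 2 = 1.

1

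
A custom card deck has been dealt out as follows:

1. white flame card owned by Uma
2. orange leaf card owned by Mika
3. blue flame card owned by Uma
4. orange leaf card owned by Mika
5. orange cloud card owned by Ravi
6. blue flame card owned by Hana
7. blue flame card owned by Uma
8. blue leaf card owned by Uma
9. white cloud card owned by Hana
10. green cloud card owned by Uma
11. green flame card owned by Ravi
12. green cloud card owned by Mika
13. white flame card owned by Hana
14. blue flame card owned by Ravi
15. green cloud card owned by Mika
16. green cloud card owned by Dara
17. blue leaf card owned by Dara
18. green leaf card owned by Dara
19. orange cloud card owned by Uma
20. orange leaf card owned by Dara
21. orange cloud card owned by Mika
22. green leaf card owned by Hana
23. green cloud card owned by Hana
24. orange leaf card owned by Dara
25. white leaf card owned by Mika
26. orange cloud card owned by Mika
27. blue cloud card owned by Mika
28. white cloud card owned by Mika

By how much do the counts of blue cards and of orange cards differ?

blue cards: 7. orange cards: 8.
|7 − 8| = 8 − 7 = 1.

1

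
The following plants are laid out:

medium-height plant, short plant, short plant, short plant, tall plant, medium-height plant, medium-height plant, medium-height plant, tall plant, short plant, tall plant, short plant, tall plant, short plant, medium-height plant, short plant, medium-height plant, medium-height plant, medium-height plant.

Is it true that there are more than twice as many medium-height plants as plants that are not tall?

False

There are 8 medium-height plants.
There are 15 plants that are not tall.
The claim requires 8 > 2 × 15 = 30, which does not hold.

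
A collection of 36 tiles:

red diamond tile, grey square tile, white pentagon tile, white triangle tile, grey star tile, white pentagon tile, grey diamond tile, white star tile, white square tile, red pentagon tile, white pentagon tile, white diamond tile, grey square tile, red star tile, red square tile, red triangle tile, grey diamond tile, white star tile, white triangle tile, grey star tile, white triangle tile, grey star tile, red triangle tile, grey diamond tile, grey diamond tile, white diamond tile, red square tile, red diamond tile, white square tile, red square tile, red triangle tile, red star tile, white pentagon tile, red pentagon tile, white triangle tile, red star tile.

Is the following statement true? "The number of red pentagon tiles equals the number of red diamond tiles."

True

red pentagon tiles: 2.
red diamond tiles: 2.
The claim requires 2 = 2, which holds.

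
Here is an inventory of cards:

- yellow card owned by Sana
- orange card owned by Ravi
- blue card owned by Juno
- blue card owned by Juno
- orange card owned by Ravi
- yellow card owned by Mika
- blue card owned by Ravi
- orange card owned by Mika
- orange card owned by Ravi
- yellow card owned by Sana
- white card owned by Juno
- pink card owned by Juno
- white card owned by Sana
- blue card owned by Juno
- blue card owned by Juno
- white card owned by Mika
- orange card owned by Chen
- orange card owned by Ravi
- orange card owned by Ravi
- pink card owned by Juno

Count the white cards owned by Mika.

1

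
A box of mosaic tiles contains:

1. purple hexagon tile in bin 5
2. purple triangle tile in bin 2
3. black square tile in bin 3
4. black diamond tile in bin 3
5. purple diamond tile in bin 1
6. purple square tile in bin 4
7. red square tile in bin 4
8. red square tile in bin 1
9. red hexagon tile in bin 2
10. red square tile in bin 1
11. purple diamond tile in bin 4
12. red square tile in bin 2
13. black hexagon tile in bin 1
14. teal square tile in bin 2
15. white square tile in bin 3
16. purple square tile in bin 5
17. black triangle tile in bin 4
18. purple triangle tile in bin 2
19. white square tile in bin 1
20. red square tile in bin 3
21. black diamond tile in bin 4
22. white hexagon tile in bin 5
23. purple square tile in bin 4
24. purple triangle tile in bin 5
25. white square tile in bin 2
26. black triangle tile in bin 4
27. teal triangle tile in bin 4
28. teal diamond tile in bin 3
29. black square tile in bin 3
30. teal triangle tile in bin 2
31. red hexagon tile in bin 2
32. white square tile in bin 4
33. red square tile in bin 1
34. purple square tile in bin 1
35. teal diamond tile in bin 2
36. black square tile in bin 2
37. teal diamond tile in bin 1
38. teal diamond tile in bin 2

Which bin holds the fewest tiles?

bin 5

Counts by bin: bin 2→11, bin 4→9, bin 1→8, bin 3→6, bin 5→4.
The minimum is 4, held uniquely by bin 5.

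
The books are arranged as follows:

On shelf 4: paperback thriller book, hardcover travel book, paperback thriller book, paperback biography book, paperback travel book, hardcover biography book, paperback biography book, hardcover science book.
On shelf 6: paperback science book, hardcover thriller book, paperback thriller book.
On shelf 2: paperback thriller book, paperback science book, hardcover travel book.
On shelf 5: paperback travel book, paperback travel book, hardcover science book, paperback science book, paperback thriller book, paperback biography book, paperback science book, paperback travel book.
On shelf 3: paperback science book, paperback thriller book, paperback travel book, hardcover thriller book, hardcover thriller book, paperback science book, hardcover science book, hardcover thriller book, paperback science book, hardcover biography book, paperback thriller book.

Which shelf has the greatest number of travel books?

shelf 5

Counts by shelf (restricted to travel books): shelf 5→3, shelf 4→2, shelf 3→1, shelf 2→1, shelf 6→0.
The maximum is 3, held uniquely by shelf 5.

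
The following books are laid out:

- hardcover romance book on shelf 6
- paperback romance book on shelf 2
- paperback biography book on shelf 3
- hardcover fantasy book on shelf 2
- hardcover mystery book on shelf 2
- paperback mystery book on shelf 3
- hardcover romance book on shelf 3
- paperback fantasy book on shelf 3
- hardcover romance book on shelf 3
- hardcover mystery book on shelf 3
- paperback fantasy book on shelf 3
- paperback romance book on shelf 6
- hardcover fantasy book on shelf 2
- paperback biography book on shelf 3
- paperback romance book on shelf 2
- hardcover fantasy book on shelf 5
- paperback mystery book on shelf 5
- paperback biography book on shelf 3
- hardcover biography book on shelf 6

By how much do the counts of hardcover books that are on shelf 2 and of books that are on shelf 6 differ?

hardcover books on shelf 2: 3. books on shelf 6: 3.
|3 − 3| = 3 − 3 = 0.

0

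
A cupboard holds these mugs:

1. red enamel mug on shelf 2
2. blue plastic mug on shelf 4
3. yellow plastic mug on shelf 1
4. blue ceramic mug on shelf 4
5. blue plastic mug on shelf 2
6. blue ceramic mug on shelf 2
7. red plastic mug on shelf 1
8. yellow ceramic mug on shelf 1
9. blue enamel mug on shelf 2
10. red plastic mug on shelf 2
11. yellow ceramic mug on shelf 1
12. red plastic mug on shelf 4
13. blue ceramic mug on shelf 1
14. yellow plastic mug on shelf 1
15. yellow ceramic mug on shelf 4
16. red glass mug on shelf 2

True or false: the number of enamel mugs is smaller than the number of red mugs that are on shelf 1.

There are 2 enamel mugs.
There is 1 red mug on shelf 1.
The claim requires 2 < 1, which does not hold.

False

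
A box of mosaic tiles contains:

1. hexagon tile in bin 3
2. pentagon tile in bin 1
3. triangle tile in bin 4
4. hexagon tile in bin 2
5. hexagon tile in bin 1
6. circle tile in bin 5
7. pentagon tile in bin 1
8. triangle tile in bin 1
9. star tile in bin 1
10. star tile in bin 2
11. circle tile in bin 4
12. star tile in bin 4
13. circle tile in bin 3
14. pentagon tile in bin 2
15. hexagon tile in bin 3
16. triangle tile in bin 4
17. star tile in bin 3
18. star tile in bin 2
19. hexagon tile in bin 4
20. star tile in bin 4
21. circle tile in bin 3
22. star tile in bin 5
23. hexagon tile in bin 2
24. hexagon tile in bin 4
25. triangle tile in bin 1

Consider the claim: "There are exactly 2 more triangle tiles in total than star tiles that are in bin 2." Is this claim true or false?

True

There are 4 triangle tiles.
There are 2 star tiles in bin 2.
The claim requires 4 − 2 (= 2) to equal 2, which holds.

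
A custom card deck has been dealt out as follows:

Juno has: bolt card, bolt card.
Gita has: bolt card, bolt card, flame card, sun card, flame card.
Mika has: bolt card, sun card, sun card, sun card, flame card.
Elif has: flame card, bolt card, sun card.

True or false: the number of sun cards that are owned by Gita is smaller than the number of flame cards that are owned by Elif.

False

|sun cards owned by Gita| = 1.
|flame cards owned by Elif| = 1.
The claim requires 1 < 1, which does not hold.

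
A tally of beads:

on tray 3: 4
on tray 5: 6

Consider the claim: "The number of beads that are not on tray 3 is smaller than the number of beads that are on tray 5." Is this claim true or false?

False

beads that are not on tray 3: 6.
beads on tray 5: 6.
The claim requires 6 < 6, which does not hold.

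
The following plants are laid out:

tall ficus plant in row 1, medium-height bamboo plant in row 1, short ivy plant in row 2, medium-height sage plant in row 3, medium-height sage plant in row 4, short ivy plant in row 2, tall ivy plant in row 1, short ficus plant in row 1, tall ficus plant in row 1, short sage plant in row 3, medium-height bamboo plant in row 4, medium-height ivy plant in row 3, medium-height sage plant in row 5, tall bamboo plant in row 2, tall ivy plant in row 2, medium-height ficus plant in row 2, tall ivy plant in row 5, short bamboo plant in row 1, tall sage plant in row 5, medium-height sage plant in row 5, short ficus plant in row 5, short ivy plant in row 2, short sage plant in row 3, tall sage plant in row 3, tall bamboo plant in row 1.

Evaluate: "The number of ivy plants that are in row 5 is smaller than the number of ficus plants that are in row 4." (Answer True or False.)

False

|ivy plants in row 5| = 1.
|ficus plants in row 4| = 0.
The claim requires 1 < 0, which does not hold.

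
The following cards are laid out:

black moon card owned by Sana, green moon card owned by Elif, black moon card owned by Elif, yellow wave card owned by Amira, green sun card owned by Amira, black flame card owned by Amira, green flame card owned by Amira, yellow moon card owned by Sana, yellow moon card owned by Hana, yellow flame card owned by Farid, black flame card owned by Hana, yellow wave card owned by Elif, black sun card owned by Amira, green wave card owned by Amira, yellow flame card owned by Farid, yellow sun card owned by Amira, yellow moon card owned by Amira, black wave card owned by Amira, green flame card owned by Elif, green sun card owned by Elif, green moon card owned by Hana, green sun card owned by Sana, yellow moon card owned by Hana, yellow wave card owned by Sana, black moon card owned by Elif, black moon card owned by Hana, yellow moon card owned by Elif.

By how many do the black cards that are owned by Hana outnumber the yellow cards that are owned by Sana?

0

black cards owned by Hana: 2.
yellow cards owned by Sana: 2.
2 − 2 = 0.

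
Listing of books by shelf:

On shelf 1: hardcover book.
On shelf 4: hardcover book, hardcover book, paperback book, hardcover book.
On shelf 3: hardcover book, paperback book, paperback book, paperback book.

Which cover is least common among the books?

paperback

Counts by cover: hardcover 5, paperback 4.
The minimum is 4, held uniquely by paperback.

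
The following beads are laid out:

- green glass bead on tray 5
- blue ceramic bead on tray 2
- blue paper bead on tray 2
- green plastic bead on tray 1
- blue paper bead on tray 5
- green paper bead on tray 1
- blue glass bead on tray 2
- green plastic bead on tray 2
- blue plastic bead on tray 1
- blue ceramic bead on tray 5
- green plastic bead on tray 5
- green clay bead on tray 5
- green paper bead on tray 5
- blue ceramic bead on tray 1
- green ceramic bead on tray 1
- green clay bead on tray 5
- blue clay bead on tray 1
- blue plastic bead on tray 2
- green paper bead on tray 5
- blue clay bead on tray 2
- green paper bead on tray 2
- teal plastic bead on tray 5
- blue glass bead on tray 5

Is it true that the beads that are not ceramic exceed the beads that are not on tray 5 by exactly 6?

True

There are 19 beads that are not ceramic.
There are 13 beads that are not on tray 5.
The claim requires 19 − 13 (= 6) to equal 6, which holds.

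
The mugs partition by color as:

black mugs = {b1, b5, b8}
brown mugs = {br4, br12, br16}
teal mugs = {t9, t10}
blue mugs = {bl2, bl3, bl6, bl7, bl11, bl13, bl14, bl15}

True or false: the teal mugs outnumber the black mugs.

|teal mugs| = 2.
|black mugs| = 3.
The claim requires 2 > 3, which does not hold.

False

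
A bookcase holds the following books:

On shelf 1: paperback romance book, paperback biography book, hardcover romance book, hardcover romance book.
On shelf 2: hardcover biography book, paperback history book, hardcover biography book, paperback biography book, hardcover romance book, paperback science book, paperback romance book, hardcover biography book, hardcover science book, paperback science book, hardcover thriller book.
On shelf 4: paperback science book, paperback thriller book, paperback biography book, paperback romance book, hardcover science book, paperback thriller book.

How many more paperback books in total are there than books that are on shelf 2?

paperback books: 12.
books on shelf 2: 11.
12 − 11 = 1.

1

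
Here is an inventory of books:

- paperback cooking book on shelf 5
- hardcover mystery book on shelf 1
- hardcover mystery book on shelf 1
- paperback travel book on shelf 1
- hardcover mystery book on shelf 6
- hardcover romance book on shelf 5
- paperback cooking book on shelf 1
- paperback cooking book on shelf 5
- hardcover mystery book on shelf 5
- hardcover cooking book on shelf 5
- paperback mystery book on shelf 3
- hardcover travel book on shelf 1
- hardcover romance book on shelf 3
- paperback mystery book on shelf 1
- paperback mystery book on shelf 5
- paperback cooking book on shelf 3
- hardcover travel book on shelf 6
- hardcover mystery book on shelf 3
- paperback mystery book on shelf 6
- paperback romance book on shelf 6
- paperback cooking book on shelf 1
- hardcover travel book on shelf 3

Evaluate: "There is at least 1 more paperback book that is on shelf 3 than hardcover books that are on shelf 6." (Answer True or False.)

paperback books on shelf 3: 2.
hardcover books on shelf 6: 2.
The claim requires 2 − 2 = 0 ≥ 1, which does not hold.

False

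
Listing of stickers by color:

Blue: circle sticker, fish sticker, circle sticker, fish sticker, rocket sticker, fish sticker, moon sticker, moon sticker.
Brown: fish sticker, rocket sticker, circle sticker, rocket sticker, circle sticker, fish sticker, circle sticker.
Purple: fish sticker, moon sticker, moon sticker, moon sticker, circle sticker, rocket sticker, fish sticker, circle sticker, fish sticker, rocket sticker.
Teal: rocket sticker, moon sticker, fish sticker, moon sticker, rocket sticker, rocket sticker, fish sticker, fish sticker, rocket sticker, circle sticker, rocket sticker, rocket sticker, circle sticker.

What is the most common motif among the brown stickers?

Counts by motif (restricted to brown stickers): circle 3, rocket 2, fish 2.
The maximum is 3, held uniquely by circle.

circle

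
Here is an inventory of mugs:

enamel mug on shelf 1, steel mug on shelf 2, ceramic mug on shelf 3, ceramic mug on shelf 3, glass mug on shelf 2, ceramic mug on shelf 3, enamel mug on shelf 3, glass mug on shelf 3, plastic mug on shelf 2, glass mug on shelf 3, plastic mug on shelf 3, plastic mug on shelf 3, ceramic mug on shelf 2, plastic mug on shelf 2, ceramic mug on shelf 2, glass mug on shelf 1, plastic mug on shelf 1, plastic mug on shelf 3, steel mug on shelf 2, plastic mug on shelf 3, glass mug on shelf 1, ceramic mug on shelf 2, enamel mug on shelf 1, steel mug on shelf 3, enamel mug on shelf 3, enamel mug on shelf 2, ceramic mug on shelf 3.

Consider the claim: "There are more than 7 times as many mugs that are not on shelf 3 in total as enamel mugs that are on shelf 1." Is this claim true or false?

mugs that are not on shelf 3: 14.
enamel mugs on shelf 1: 2.
The claim requires 14 > 7 × 2 = 14, which does not hold.

False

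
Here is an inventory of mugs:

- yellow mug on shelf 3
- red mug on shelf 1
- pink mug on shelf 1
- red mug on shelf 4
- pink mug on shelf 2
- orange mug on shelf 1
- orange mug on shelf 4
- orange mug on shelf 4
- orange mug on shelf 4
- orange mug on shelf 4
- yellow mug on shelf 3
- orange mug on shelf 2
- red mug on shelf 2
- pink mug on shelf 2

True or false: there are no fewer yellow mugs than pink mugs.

yellow mugs: 2.
pink mugs: 3.
The claim requires 2 ≥ 3, which does not hold.

False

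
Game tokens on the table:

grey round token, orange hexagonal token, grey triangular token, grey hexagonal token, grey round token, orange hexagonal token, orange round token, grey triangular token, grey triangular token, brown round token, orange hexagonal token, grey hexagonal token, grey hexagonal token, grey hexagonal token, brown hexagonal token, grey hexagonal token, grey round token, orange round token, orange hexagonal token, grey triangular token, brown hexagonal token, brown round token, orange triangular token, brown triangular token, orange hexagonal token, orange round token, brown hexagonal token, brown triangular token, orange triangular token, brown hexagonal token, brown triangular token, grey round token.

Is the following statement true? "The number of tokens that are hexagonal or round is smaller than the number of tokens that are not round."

False

|tokens that are hexagonal or round| = 23.
|tokens that are not round| = 23.
The claim requires 23 < 23, which does not hold.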